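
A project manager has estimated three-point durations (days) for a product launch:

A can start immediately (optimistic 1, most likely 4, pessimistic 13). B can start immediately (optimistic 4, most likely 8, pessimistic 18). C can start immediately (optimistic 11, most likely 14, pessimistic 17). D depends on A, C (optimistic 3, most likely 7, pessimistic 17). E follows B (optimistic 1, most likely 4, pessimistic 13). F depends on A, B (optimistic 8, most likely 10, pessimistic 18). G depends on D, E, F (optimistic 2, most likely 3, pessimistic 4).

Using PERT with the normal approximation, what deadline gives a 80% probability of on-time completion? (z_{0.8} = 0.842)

27.2 days

te_A = (1 + 4·4 + 13)/6 = 30/6 = 5; σ²_A = ((13−1)/6)² = 4.000
te_B = (4 + 4·8 + 18)/6 = 54/6 = 9; σ²_B = ((18−4)/6)² = 5.444
te_C = (11 + 4·14 + 17)/6 = 84/6 = 14; σ²_C = ((17−11)/6)² = 1.000
te_D = (3 + 4·7 + 17)/6 = 48/6 = 8; σ²_D = ((17−3)/6)² = 5.444
te_E = (1 + 4·4 + 13)/6 = 30/6 = 5; σ²_E = ((13−1)/6)² = 4.000
te_F = (8 + 4·10 + 18)/6 = 66/6 = 11; σ²_F = ((18−8)/6)² = 2.778
te_G = (2 + 4·3 + 4)/6 = 18/6 = 3; σ²_G = ((4−2)/6)² = 0.111

Forward pass:
ES_A = 0; EF_A = 5
ES_B = 0; EF_B = 9
ES_C = 0; EF_C = 14
ES_D = max(EF_A=5, EF_C=14) = 14; EF_D = 14+8 = 22
ES_E = 9; EF_E = 9+5 = 14
ES_F = max(EF_A=5, EF_B=9) = 9; EF_F = 9+11 = 20
ES_G = max(EF_D=22, EF_E=14, EF_F=20) = 22; EF_G = 22+3 = 25
Expected project duration μ = 25 days. Critical path: C → D → G.

Variance along critical path = 1.000 + 5.444 + 0.111 = 6.556; σ = 2.560 days.
D = μ + z·σ = 25 + 0.842·2.560 = 27.2 days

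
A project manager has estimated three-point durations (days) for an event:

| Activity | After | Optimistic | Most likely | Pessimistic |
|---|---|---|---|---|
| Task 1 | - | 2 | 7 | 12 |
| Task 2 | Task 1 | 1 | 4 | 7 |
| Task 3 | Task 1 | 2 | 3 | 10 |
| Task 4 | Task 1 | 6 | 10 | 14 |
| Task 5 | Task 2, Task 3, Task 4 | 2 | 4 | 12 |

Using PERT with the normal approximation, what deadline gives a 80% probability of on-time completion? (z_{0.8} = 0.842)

24.3 days

te_Task 1 = (2 + 4·7 + 12)/6 = 42/6 = 7; σ²_Task 1 = ((12−2)/6)² = 2.778
te_Task 2 = (1 + 4·4 + 7)/6 = 24/6 = 4; σ²_Task 2 = ((7−1)/6)² = 1.000
te_Task 3 = (2 + 4·3 + 10)/6 = 24/6 = 4; σ²_Task 3 = ((10−2)/6)² = 1.778
te_Task 4 = (6 + 4·10 + 14)/6 = 60/6 = 10; σ²_Task 4 = ((14−6)/6)² = 1.778
te_Task 5 = (2 + 4·4 + 12)/6 = 30/6 = 5; σ²_Task 5 = ((12−2)/6)² = 2.778

Forward pass:
ES_Task 1 = 0; EF_Task 1 = 7
ES_Task 2 = 7; EF_Task 2 = 7+4 = 11
ES_Task 3 = 7; EF_Task 3 = 7+4 = 11
ES_Task 4 = 7; EF_Task 4 = 7+10 = 17
ES_Task 5 = max(EF_Task 2=11, EF_Task 3=11, EF_Task 4=17) = 17; EF_Task 5 = 17+5 = 22
Expected project duration μ = 22 days. Critical path: Task 1 → Task 4 → Task 5.

Variance along critical path = 2.778 + 1.778 + 2.778 = 7.333; σ = 2.708 days.
D = μ + z·σ = 22 + 0.842·2.708 = 24.3 days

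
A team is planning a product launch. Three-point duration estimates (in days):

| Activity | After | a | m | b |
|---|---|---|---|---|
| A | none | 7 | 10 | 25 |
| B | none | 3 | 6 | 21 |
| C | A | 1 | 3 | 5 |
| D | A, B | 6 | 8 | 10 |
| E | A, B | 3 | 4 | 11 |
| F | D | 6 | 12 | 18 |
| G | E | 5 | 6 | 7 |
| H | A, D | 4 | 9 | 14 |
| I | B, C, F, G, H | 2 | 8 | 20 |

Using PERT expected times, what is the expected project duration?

te_A = (7 + 4·10 + 25)/6 = 72/6 = 12
te_B = (3 + 4·6 + 21)/6 = 48/6 = 8
te_C = (1 + 4·3 + 5)/6 = 18/6 = 3
te_D = (6 + 4·8 + 10)/6 = 48/6 = 8
te_E = (3 + 4·4 + 11)/6 = 30/6 = 5
te_F = (6 + 4·12 + 18)/6 = 72/6 = 12
te_G = (5 + 4·6 + 7)/6 = 36/6 = 6
te_H = (4 + 4·9 + 14)/6 = 54/6 = 9
te_I = (2 + 4·8 + 20)/6 = 54/6 = 9

Forward pass:
ES_A = 0; EF_A = 12
ES_B = 0; EF_B = 8
ES_C = 12; EF_C = 12+3 = 15
ES_D = max(EF_A=12, EF_B=8) = 12; EF_D = 12+8 = 20
ES_E = max(EF_A=12, EF_B=8) = 12; EF_E = 12+5 = 17
ES_F = 20; EF_F = 20+12 = 32
ES_G = 17; EF_G = 17+6 = 23
ES_H = max(EF_A=12, EF_D=20) = 20; EF_H = 20+9 = 29
ES_I = max(EF_B=8, EF_C=15, EF_F=32, EF_G=23, EF_H=29) = 32; EF_I = 32+9 = 41
Expected project duration μ = 41 days. Critical path: A → D → F → I.

41 days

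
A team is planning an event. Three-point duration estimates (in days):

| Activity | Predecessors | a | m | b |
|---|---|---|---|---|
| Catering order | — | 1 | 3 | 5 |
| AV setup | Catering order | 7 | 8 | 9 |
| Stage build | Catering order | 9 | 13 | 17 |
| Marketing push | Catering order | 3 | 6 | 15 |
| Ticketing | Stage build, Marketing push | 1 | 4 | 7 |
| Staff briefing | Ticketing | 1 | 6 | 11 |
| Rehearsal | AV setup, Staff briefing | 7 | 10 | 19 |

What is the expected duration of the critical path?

te_Catering order = (1 + 4·3 + 5)/6 = 18/6 = 3
te_AV setup = (7 + 4·8 + 9)/6 = 48/6 = 8
te_Stage build = (9 + 4·13 + 17)/6 = 78/6 = 13
te_Marketing push = (3 + 4·6 + 15)/6 = 42/6 = 7
te_Ticketing = (1 + 4·4 + 7)/6 = 24/6 = 4
te_Staff briefing = (1 + 4·6 + 11)/6 = 36/6 = 6
te_Rehearsal = (7 + 4·10 + 19)/6 = 66/6 = 11

Forward pass:
ES_Catering order = 0; EF_Catering order = 3
ES_AV setup = 3; EF_AV setup = 3+8 = 11
ES_Stage build = 3; EF_Stage build = 3+13 = 16
ES_Marketing push = 3; EF_Marketing push = 3+7 = 10
ES_Ticketing = max(EF_Stage build=16, EF_Marketing push=10) = 16; EF_Ticketing = 16+4 = 20
ES_Staff briefing = 20; EF_Staff briefing = 20+6 = 26
ES_Rehearsal = max(EF_AV setup=11, EF_Staff briefing=26) = 26; EF_Rehearsal = 26+11 = 37
Expected project duration μ = 37 days. Critical path: Catering order → Stage build → Ticketing → Staff briefing → Rehearsal.

37 days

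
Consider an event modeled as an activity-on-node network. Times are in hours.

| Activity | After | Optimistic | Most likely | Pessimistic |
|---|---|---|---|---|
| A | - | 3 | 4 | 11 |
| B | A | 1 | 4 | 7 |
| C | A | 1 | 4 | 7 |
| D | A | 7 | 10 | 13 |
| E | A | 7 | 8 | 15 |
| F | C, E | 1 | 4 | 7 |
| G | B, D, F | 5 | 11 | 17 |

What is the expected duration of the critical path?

29 hours

te_A = (3 + 4·4 + 11)/6 = 30/6 = 5
te_B = (1 + 4·4 + 7)/6 = 24/6 = 4
te_C = (1 + 4·4 + 7)/6 = 24/6 = 4
te_D = (7 + 4·10 + 13)/6 = 60/6 = 10
te_E = (7 + 4·8 + 15)/6 = 54/6 = 9
te_F = (1 + 4·4 + 7)/6 = 24/6 = 4
te_G = (5 + 4·11 + 17)/6 = 66/6 = 11

Forward pass:
ES_A = 0; EF_A = 5
ES_B = 5; EF_B = 5+4 = 9
ES_C = 5; EF_C = 5+4 = 9
ES_D = 5; EF_D = 5+10 = 15
ES_E = 5; EF_E = 5+9 = 14
ES_F = max(EF_C=9, EF_E=14) = 14; EF_F = 14+4 = 18
ES_G = max(EF_B=9, EF_D=15, EF_F=18) = 18; EF_G = 18+11 = 29
Expected project duration μ = 29 hours. Critical path: A → E → F → G.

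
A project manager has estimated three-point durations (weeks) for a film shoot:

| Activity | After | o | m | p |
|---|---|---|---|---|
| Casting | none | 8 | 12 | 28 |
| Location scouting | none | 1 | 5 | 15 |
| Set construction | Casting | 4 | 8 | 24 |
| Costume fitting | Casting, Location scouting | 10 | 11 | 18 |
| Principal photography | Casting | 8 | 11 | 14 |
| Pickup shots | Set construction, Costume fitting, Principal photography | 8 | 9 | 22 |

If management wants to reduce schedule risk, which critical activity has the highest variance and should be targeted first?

te_Casting = (8 + 4·12 + 28)/6 = 84/6 = 14; σ²_Casting = ((28−8)/6)² = 11.111
te_Location scouting = (1 + 4·5 + 15)/6 = 36/6 = 6; σ²_Location scouting = ((15−1)/6)² = 5.444
te_Set construction = (4 + 4·8 + 24)/6 = 60/6 = 10; σ²_Set construction = ((24−4)/6)² = 11.111
te_Costume fitting = (10 + 4·11 + 18)/6 = 72/6 = 12; σ²_Costume fitting = ((18−10)/6)² = 1.778
te_Principal photography = (8 + 4·11 + 14)/6 = 66/6 = 11; σ²_Principal photography = ((14−8)/6)² = 1.000
te_Pickup shots = (8 + 4·9 + 22)/6 = 66/6 = 11; σ²_Pickup shots = ((22−8)/6)² = 5.444

Forward pass:
ES_Casting = 0; EF_Casting = 14
ES_Location scouting = 0; EF_Location scouting = 6
ES_Set construction = 14; EF_Set construction = 14+10 = 24
ES_Costume fitting = max(EF_Casting=14, EF_Location scouting=6) = 14; EF_Costume fitting = 14+12 = 26
ES_Principal photography = 14; EF_Principal photography = 14+11 = 25
ES_Pickup shots = max(EF_Set construction=24, EF_Costume fitting=26, EF_Principal photography=25) = 26; EF_Pickup shots = 26+11 = 37
Expected project duration μ = 37 weeks. Critical path: Casting → Costume fitting → Pickup shots.

Variances on critical path: σ²_Casting=11.111, σ²_Costume fitting=1.778, σ²_Pickup shots=5.444.
Largest is σ²_Casting = 11.111.

Casting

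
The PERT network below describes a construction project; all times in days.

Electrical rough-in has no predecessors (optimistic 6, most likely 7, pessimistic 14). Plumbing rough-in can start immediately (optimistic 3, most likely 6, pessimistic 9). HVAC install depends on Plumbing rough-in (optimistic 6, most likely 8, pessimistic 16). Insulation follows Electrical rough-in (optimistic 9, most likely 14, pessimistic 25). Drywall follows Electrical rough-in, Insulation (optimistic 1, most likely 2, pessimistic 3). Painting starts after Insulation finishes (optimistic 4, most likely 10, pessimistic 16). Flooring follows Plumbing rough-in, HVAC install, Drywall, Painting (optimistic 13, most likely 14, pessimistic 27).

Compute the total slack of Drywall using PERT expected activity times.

8 days

te_Electrical rough-in = (6 + 4·7 + 14)/6 = 48/6 = 8
te_Plumbing rough-in = (3 + 4·6 + 9)/6 = 36/6 = 6
te_HVAC install = (6 + 4·8 + 16)/6 = 54/6 = 9
te_Insulation = (9 + 4·14 + 25)/6 = 90/6 = 15
te_Drywall = (1 + 4·2 + 3)/6 = 12/6 = 2
te_Painting = (4 + 4·10 + 16)/6 = 60/6 = 10
te_Flooring = (13 + 4·14 + 27)/6 = 96/6 = 16

Forward pass:
ES_Electrical rough-in = 0; EF_Electrical rough-in = 8
ES_Plumbing rough-in = 0; EF_Plumbing rough-in = 6
ES_HVAC install = 6; EF_HVAC install = 6+9 = 15
ES_Insulation = 8; EF_Insulation = 8+15 = 23
ES_Drywall = max(EF_Electrical rough-in=8, EF_Insulation=23) = 23; EF_Drywall = 23+2 = 25
ES_Painting = 23; EF_Painting = 23+10 = 33
ES_Flooring = max(EF_Plumbing rough-in=6, EF_HVAC install=15, EF_Drywall=25, EF_Painting=33) = 33; EF_Flooring = 33+16 = 49
Expected project duration μ = 49 days. Critical path: Electrical rough-in → Insulation → Painting → Flooring.

Backward pass:
LF_Flooring = 49; LS_Flooring = 49−16 = 33
LF_Painting = LS_Flooring = 33; LS_Painting = 33−10 = 23
LF_Drywall = LS_Flooring = 33; LS_Drywall = 33−2 = 31
LF_Insulation = min(LS_Drywall=31, LS_Painting=23) = 23; LS_Insulation = 23−15 = 8
LF_HVAC install = LS_Flooring = 33; LS_HVAC install = 33−9 = 24
LF_Plumbing rough-in = min(LS_HVAC install=24, LS_Flooring=33) = 24; LS_Plumbing rough-in = 24−6 = 18
LF_Electrical rough-in = min(LS_Insulation=8, LS_Drywall=31) = 8; LS_Electrical rough-in = 8−8 = 0
Slack_Drywall = LS_Drywall − ES_Drywall = 31 − 23 = 8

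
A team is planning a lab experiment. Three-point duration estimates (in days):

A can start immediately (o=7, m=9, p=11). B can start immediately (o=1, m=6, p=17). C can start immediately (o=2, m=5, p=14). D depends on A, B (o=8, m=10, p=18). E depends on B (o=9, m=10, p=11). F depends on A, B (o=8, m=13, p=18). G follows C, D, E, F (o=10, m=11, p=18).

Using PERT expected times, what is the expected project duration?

34 days

te_A = (7 + 4·9 + 11)/6 = 54/6 = 9
te_B = (1 + 4·6 + 17)/6 = 42/6 = 7
te_C = (2 + 4·5 + 14)/6 = 36/6 = 6
te_D = (8 + 4·10 + 18)/6 = 66/6 = 11
te_E = (9 + 4·10 + 11)/6 = 60/6 = 10
te_F = (8 + 4·13 + 18)/6 = 78/6 = 13
te_G = (10 + 4·11 + 18)/6 = 72/6 = 12

Forward pass:
ES_A = 0; EF_A = 9
ES_B = 0; EF_B = 7
ES_C = 0; EF_C = 6
ES_D = max(EF_A=9, EF_B=7) = 9; EF_D = 9+11 = 20
ES_E = 7; EF_E = 7+10 = 17
ES_F = max(EF_A=9, EF_B=7) = 9; EF_F = 9+13 = 22
ES_G = max(EF_C=6, EF_D=20, EF_E=17, EF_F=22) = 22; EF_G = 22+12 = 34
Expected project duration μ = 34 days. Critical path: A → F → G.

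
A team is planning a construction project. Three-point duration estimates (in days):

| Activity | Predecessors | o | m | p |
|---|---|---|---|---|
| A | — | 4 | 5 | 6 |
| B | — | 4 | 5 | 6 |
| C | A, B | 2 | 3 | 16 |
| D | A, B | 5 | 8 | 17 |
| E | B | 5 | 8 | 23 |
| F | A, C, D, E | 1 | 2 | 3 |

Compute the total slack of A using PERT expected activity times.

te_A = (4 + 4·5 + 6)/6 = 30/6 = 5
te_B = (4 + 4·5 + 6)/6 = 30/6 = 5
te_C = (2 + 4·3 + 16)/6 = 30/6 = 5
te_D = (5 + 4·8 + 17)/6 = 54/6 = 9
te_E = (5 + 4·8 + 23)/6 = 60/6 = 10
te_F = (1 + 4·2 + 3)/6 = 12/6 = 2

Forward pass:
ES_A = 0; EF_A = 5
ES_B = 0; EF_B = 5
ES_C = max(EF_A=5, EF_B=5) = 5; EF_C = 5+5 = 10
ES_D = max(EF_A=5, EF_B=5) = 5; EF_D = 5+9 = 14
ES_E = 5; EF_E = 5+10 = 15
ES_F = max(EF_A=5, EF_C=10, EF_D=14, EF_E=15) = 15; EF_F = 15+2 = 17
Expected project duration μ = 17 days. Critical path: B → E → F.

Backward pass:
LF_F = 17; LS_F = 17−2 = 15
LF_E = LS_F = 15; LS_E = 15−10 = 5
LF_D = LS_F = 15; LS_D = 15−9 = 6
LF_C = LS_F = 15; LS_C = 15−5 = 10
LF_B = min(LS_C=10, LS_D=6, LS_E=5) = 5; LS_B = 5−5 = 0
LF_A = min(LS_C=10, LS_D=6, LS_F=15) = 6; LS_A = 6−5 = 1
Slack_A = LS_A − ES_A = 1 − 0 = 1

1 days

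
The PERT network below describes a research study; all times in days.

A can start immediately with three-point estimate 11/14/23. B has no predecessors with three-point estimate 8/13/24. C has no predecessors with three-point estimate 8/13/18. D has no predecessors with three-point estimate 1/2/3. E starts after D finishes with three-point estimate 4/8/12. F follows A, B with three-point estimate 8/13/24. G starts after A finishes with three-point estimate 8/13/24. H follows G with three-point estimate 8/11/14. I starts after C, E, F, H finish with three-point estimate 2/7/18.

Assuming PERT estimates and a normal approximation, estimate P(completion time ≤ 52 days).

0.819

te_A = (11 + 4·14 + 23)/6 = 90/6 = 15; σ²_A = ((23−11)/6)² = 4.000
te_B = (8 + 4·13 + 24)/6 = 84/6 = 14; σ²_B = ((24−8)/6)² = 7.111
te_C = (8 + 4·13 + 18)/6 = 78/6 = 13; σ²_C = ((18−8)/6)² = 2.778
te_D = (1 + 4·2 + 3)/6 = 12/6 = 2; σ²_D = ((3−1)/6)² = 0.111
te_E = (4 + 4·8 + 12)/6 = 48/6 = 8; σ²_E = ((12−4)/6)² = 1.778
te_F = (8 + 4·13 + 24)/6 = 84/6 = 14; σ²_F = ((24−8)/6)² = 7.111
te_G = (8 + 4·13 + 24)/6 = 84/6 = 14; σ²_G = ((24−8)/6)² = 7.111
te_H = (8 + 4·11 + 14)/6 = 66/6 = 11; σ²_H = ((14−8)/6)² = 1.000
te_I = (2 + 4·7 + 18)/6 = 48/6 = 8; σ²_I = ((18−2)/6)² = 7.111

Forward pass:
ES_A = 0; EF_A = 15
ES_B = 0; EF_B = 14
ES_C = 0; EF_C = 13
ES_D = 0; EF_D = 2
ES_E = 2; EF_E = 2+8 = 10
ES_F = max(EF_A=15, EF_B=14) = 15; EF_F = 15+14 = 29
ES_G = 15; EF_G = 15+14 = 29
ES_H = 29; EF_H = 29+11 = 40
ES_I = max(EF_C=13, EF_E=10, EF_F=29, EF_H=40) = 40; EF_I = 40+8 = 48
Expected project duration μ = 48 days. Critical path: A → G → H → I.

Variance along critical path = 4.000 + 7.111 + 1.000 + 7.111 = 19.222; σ = √19.222 = 4.384 days.
Z = (52 − 48) / 4.384 = 0.912
P(T ≤ 52) = Φ(0.912) ≈ 0.819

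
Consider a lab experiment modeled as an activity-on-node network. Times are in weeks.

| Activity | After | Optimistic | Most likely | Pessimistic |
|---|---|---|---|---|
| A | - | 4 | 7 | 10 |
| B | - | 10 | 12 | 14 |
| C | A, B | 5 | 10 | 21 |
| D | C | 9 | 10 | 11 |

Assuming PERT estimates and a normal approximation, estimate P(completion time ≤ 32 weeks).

0.359

te_A = (4 + 4·7 + 10)/6 = 42/6 = 7; σ²_A = ((10−4)/6)² = 1.000
te_B = (10 + 4·12 + 14)/6 = 72/6 = 12; σ²_B = ((14−10)/6)² = 0.444
te_C = (5 + 4·10 + 21)/6 = 66/6 = 11; σ²_C = ((21−5)/6)² = 7.111
te_D = (9 + 4·10 + 11)/6 = 60/6 = 10; σ²_D = ((11−9)/6)² = 0.111

Forward pass:
ES_A = 0; EF_A = 7
ES_B = 0; EF_B = 12
ES_C = max(EF_A=7, EF_B=12) = 12; EF_C = 12+11 = 23
ES_D = 23; EF_D = 23+10 = 33
Expected project duration μ = 33 weeks. Critical path: B → C → D.

Variance along critical path = 0.444 + 7.111 + 0.111 = 7.667; σ = √7.667 = 2.769 weeks.
Z = (32 − 33) / 2.769 = -0.361
P(T ≤ 32) = Φ(-0.361) ≈ 0.359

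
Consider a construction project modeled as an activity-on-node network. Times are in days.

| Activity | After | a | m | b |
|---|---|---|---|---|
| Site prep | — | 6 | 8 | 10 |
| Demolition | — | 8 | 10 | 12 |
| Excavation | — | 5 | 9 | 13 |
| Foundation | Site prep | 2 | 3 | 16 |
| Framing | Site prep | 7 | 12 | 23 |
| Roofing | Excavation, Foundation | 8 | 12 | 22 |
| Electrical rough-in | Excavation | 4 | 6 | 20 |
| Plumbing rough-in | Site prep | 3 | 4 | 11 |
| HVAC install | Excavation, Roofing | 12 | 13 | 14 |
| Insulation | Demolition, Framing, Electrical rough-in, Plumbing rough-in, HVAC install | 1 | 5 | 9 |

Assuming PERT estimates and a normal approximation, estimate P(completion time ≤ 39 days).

te_Site prep = (6 + 4·8 + 10)/6 = 48/6 = 8; σ²_Site prep = ((10−6)/6)² = 0.444
te_Demolition = (8 + 4·10 + 12)/6 = 60/6 = 10; σ²_Demolition = ((12−8)/6)² = 0.444
te_Excavation = (5 + 4·9 + 13)/6 = 54/6 = 9; σ²_Excavation = ((13−5)/6)² = 1.778
te_Foundation = (2 + 4·3 + 16)/6 = 30/6 = 5; σ²_Foundation = ((16−2)/6)² = 5.444
te_Framing = (7 + 4·12 + 23)/6 = 78/6 = 13; σ²_Framing = ((23−7)/6)² = 7.111
te_Roofing = (8 + 4·12 + 22)/6 = 78/6 = 13; σ²_Roofing = ((22−8)/6)² = 5.444
te_Electrical rough-in = (4 + 4·6 + 20)/6 = 48/6 = 8; σ²_Electrical rough-in = ((20−4)/6)² = 7.111
te_Plumbing rough-in = (3 + 4·4 + 11)/6 = 30/6 = 5; σ²_Plumbing rough-in = ((11−3)/6)² = 1.778
te_HVAC install = (12 + 4·13 + 14)/6 = 78/6 = 13; σ²_HVAC install = ((14−12)/6)² = 0.111
te_Insulation = (1 + 4·5 + 9)/6 = 30/6 = 5; σ²_Insulation = ((9−1)/6)² = 1.778

Forward pass:
ES_Site prep = 0; EF_Site prep = 8
ES_Demolition = 0; EF_Demolition = 10
ES_Excavation = 0; EF_Excavation = 9
ES_Foundation = 8; EF_Foundation = 8+5 = 13
ES_Framing = 8; EF_Framing = 8+13 = 21
ES_Roofing = max(EF_Excavation=9, EF_Foundation=13) = 13; EF_Roofing = 13+13 = 26
ES_Electrical rough-in = 9; EF_Electrical rough-in = 9+8 = 17
ES_Plumbing rough-in = 8; EF_Plumbing rough-in = 8+5 = 13
ES_HVAC install = max(EF_Excavation=9, EF_Roofing=26) = 26; EF_HVAC install = 26+13 = 39
ES_Insulation = max(EF_Demolition=10, EF_Framing=21, EF_Electrical rough-in=17, EF_Plumbing rough-in=13, EF_HVAC install=39) = 39; EF_Insulation = 39+5 = 44
Expected project duration μ = 44 days. Critical path: Site prep → Foundation → Roofing → HVAC install → Insulation.

Variance along critical path = 0.444 + 5.444 + 5.444 + 0.111 + 1.778 = 13.222; σ = √13.222 = 3.636 days.
Z = (39 − 44) / 3.636 = -1.375
P(T ≤ 39) = Φ(-1.375) ≈ 0.085

0.085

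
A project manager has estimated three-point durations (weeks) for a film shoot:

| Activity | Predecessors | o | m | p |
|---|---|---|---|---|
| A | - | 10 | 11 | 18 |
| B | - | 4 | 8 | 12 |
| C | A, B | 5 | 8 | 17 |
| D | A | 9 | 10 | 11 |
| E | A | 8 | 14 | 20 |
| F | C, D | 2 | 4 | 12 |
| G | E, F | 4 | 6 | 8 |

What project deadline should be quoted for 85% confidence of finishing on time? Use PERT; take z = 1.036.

te_A = (10 + 4·11 + 18)/6 = 72/6 = 12; σ²_A = ((18−10)/6)² = 1.778
te_B = (4 + 4·8 + 12)/6 = 48/6 = 8; σ²_B = ((12−4)/6)² = 1.778
te_C = (5 + 4·8 + 17)/6 = 54/6 = 9; σ²_C = ((17−5)/6)² = 4.000
te_D = (9 + 4·10 + 11)/6 = 60/6 = 10; σ²_D = ((11−9)/6)² = 0.111
te_E = (8 + 4·14 + 20)/6 = 84/6 = 14; σ²_E = ((20−8)/6)² = 4.000
te_F = (2 + 4·4 + 12)/6 = 30/6 = 5; σ²_F = ((12−2)/6)² = 2.778
te_G = (4 + 4·6 + 8)/6 = 36/6 = 6; σ²_G = ((8−4)/6)² = 0.444

Forward pass:
ES_A = 0; EF_A = 12
ES_B = 0; EF_B = 8
ES_C = max(EF_A=12, EF_B=8) = 12; EF_C = 12+9 = 21
ES_D = 12; EF_D = 12+10 = 22
ES_E = 12; EF_E = 12+14 = 26
ES_F = max(EF_C=21, EF_D=22) = 22; EF_F = 22+5 = 27
ES_G = max(EF_E=26, EF_F=27) = 27; EF_G = 27+6 = 33
Expected project duration μ = 33 weeks. Critical path: A → D → F → G.

Variance along critical path = 1.778 + 0.111 + 2.778 + 0.444 = 5.111; σ = 2.261 weeks.
D = μ + z·σ = 33 + 1.036·2.261 = 35.3 weeks

35.3 weeks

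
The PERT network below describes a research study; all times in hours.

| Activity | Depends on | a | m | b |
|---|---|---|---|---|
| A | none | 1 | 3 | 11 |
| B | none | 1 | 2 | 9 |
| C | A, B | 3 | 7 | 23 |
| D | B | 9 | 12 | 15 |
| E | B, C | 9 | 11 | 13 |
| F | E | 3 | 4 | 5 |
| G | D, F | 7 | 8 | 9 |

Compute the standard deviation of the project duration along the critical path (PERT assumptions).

te_A = (1 + 4·3 + 11)/6 = 24/6 = 4; σ²_A = ((11−1)/6)² = 2.778
te_B = (1 + 4·2 + 9)/6 = 18/6 = 3; σ²_B = ((9−1)/6)² = 1.778
te_C = (3 + 4·7 + 23)/6 = 54/6 = 9; σ²_C = ((23−3)/6)² = 11.111
te_D = (9 + 4·12 + 15)/6 = 72/6 = 12; σ²_D = ((15−9)/6)² = 1.000
te_E = (9 + 4·11 + 13)/6 = 66/6 = 11; σ²_E = ((13−9)/6)² = 0.444
te_F = (3 + 4·4 + 5)/6 = 24/6 = 4; σ²_F = ((5−3)/6)² = 0.111
te_G = (7 + 4·8 + 9)/6 = 48/6 = 8; σ²_G = ((9−7)/6)² = 0.111

Forward pass:
ES_A = 0; EF_A = 4
ES_B = 0; EF_B = 3
ES_C = max(EF_A=4, EF_B=3) = 4; EF_C = 4+9 = 13
ES_D = 3; EF_D = 3+12 = 15
ES_E = max(EF_B=3, EF_C=13) = 13; EF_E = 13+11 = 24
ES_F = 24; EF_F = 24+4 = 28
ES_G = max(EF_D=15, EF_F=28) = 28; EF_G = 28+8 = 36
Expected project duration μ = 36 hours. Critical path: A → C → E → F → G.

Variance along critical path = 2.778 + 11.111 + 0.444 + 0.111 + 0.111 = 14.556
σ = √14.556 = 3.815 hours

3.82 hours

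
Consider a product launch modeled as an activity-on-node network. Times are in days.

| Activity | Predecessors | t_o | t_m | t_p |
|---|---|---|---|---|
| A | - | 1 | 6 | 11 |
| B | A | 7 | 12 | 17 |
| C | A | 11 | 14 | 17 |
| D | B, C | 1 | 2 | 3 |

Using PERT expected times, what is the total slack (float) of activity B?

te_A = (1 + 4·6 + 11)/6 = 36/6 = 6
te_B = (7 + 4·12 + 17)/6 = 72/6 = 12
te_C = (11 + 4·14 + 17)/6 = 84/6 = 14
te_D = (1 + 4·2 + 3)/6 = 12/6 = 2

Forward pass:
ES_A = 0; EF_A = 6
ES_B = 6; EF_B = 6+12 = 18
ES_C = 6; EF_C = 6+14 = 20
ES_D = max(EF_B=18, EF_C=20) = 20; EF_D = 20+2 = 22
Expected project duration μ = 22 days. Critical path: A → C → D.

Backward pass:
LF_D = 22; LS_D = 22−2 = 20
LF_C = LS_D = 20; LS_C = 20−14 = 6
LF_B = LS_D = 20; LS_B = 20−12 = 8
LF_A = min(LS_B=8, LS_C=6) = 6; LS_A = 6−6 = 0
Slack_B = LS_B − ES_B = 8 − 6 = 2

2 days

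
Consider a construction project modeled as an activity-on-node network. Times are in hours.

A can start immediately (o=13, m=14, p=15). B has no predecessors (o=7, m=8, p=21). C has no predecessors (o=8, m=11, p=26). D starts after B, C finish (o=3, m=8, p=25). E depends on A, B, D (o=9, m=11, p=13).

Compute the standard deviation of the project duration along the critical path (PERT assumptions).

te_A = (13 + 4·14 + 15)/6 = 84/6 = 14; σ²_A = ((15−13)/6)² = 0.111
te_B = (7 + 4·8 + 21)/6 = 60/6 = 10; σ²_B = ((21−7)/6)² = 5.444
te_C = (8 + 4·11 + 26)/6 = 78/6 = 13; σ²_C = ((26−8)/6)² = 9.000
te_D = (3 + 4·8 + 25)/6 = 60/6 = 10; σ²_D = ((25−3)/6)² = 13.444
te_E = (9 + 4·11 + 13)/6 = 66/6 = 11; σ²_E = ((13−9)/6)² = 0.444

Forward pass:
ES_A = 0; EF_A = 14
ES_B = 0; EF_B = 10
ES_C = 0; EF_C = 13
ES_D = max(EF_B=10, EF_C=13) = 13; EF_D = 13+10 = 23
ES_E = max(EF_A=14, EF_B=10, EF_D=23) = 23; EF_E = 23+11 = 34
Expected project duration μ = 34 hours. Critical path: C → D → E.

Variance along critical path = 9.000 + 13.444 + 0.444 = 22.889
σ = √22.889 = 4.784 hours

4.78 hours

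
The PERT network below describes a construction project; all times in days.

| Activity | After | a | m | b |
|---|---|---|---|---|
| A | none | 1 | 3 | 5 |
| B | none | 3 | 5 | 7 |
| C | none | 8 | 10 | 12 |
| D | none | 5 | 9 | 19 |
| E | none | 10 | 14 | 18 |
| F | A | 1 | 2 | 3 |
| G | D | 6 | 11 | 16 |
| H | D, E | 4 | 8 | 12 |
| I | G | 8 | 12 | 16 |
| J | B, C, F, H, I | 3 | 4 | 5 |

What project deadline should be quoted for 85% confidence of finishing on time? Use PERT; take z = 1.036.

40.3 days

te_A = (1 + 4·3 + 5)/6 = 18/6 = 3; σ²_A = ((5−1)/6)² = 0.444
te_B = (3 + 4·5 + 7)/6 = 30/6 = 5; σ²_B = ((7−3)/6)² = 0.444
te_C = (8 + 4·10 + 12)/6 = 60/6 = 10; σ²_C = ((12−8)/6)² = 0.444
te_D = (5 + 4·9 + 19)/6 = 60/6 = 10; σ²_D = ((19−5)/6)² = 5.444
te_E = (10 + 4·14 + 18)/6 = 84/6 = 14; σ²_E = ((18−10)/6)² = 1.778
te_F = (1 + 4·2 + 3)/6 = 12/6 = 2; σ²_F = ((3−1)/6)² = 0.111
te_G = (6 + 4·11 + 16)/6 = 66/6 = 11; σ²_G = ((16−6)/6)² = 2.778
te_H = (4 + 4·8 + 12)/6 = 48/6 = 8; σ²_H = ((12−4)/6)² = 1.778
te_I = (8 + 4·12 + 16)/6 = 72/6 = 12; σ²_I = ((16−8)/6)² = 1.778
te_J = (3 + 4·4 + 5)/6 = 24/6 = 4; σ²_J = ((5−3)/6)² = 0.111

Forward pass:
ES_A = 0; EF_A = 3
ES_B = 0; EF_B = 5
ES_C = 0; EF_C = 10
ES_D = 0; EF_D = 10
ES_E = 0; EF_E = 14
ES_F = 3; EF_F = 3+2 = 5
ES_G = 10; EF_G = 10+11 = 21
ES_H = max(EF_D=10, EF_E=14) = 14; EF_H = 14+8 = 22
ES_I = 21; EF_I = 21+12 = 33
ES_J = max(EF_B=5, EF_C=10, EF_F=5, EF_H=22, EF_I=33) = 33; EF_J = 33+4 = 37
Expected project duration μ = 37 days. Critical path: D → G → I → J.

Variance along critical path = 5.444 + 2.778 + 1.778 + 0.111 = 10.111; σ = 3.180 days.
D = μ + z·σ = 37 + 1.036·3.180 = 40.3 days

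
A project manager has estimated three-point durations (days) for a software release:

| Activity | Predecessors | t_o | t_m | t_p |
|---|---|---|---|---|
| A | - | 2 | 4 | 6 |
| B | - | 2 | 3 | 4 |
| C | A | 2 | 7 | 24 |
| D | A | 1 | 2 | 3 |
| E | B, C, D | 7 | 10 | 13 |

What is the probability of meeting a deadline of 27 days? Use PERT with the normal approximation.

te_A = (2 + 4·4 + 6)/6 = 24/6 = 4; σ²_A = ((6−2)/6)² = 0.444
te_B = (2 + 4·3 + 4)/6 = 18/6 = 3; σ²_B = ((4−2)/6)² = 0.111
te_C = (2 + 4·7 + 24)/6 = 54/6 = 9; σ²_C = ((24−2)/6)² = 13.444
te_D = (1 + 4·2 + 3)/6 = 12/6 = 2; σ²_D = ((3−1)/6)² = 0.111
te_E = (7 + 4·10 + 13)/6 = 60/6 = 10; σ²_E = ((13−7)/6)² = 1.000

Forward pass:
ES_A = 0; EF_A = 4
ES_B = 0; EF_B = 3
ES_C = 4; EF_C = 4+9 = 13
ES_D = 4; EF_D = 4+2 = 6
ES_E = max(EF_B=3, EF_C=13, EF_D=6) = 13; EF_E = 13+10 = 23
Expected project duration μ = 23 days. Critical path: A → C → E.

Variance along critical path = 0.444 + 13.444 + 1.000 = 14.889; σ = √14.889 = 3.859 days.
Z = (27 − 23) / 3.859 = 1.037
P(T ≤ 27) = Φ(1.037) ≈ 0.850

0.850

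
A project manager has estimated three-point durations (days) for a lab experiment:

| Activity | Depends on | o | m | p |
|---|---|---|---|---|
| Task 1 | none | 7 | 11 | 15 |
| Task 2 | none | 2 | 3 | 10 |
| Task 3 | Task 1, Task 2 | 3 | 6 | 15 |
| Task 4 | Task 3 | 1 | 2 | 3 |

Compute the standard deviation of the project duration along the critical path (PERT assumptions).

2.43 days

te_Task 1 = (7 + 4·11 + 15)/6 = 66/6 = 11; σ²_Task 1 = ((15−7)/6)² = 1.778
te_Task 2 = (2 + 4·3 + 10)/6 = 24/6 = 4; σ²_Task 2 = ((10−2)/6)² = 1.778
te_Task 3 = (3 + 4·6 + 15)/6 = 42/6 = 7; σ²_Task 3 = ((15−3)/6)² = 4.000
te_Task 4 = (1 + 4·2 + 3)/6 = 12/6 = 2; σ²_Task 4 = ((3−1)/6)² = 0.111

Forward pass:
ES_Task 1 = 0; EF_Task 1 = 11
ES_Task 2 = 0; EF_Task 2 = 4
ES_Task 3 = max(EF_Task 1=11, EF_Task 2=4) = 11; EF_Task 3 = 11+7 = 18
ES_Task 4 = 18; EF_Task 4 = 18+2 = 20
Expected project duration μ = 20 days. Critical path: Task 1 → Task 3 → Task 4.

Variance along critical path = 1.778 + 4.000 + 0.111 = 5.889
σ = √5.889 = 2.427 days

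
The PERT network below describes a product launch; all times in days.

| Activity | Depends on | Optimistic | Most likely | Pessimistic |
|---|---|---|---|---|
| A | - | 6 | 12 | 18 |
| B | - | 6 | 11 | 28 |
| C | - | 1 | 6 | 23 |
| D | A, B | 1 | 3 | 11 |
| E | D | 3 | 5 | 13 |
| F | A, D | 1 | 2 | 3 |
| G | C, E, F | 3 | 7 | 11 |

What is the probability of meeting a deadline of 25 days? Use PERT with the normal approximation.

te_A = (6 + 4·12 + 18)/6 = 72/6 = 12; σ²_A = ((18−6)/6)² = 4.000
te_B = (6 + 4·11 + 28)/6 = 78/6 = 13; σ²_B = ((28−6)/6)² = 13.444
te_C = (1 + 4·6 + 23)/6 = 48/6 = 8; σ²_C = ((23−1)/6)² = 13.444
te_D = (1 + 4·3 + 11)/6 = 24/6 = 4; σ²_D = ((11−1)/6)² = 2.778
te_E = (3 + 4·5 + 13)/6 = 36/6 = 6; σ²_E = ((13−3)/6)² = 2.778
te_F = (1 + 4·2 + 3)/6 = 12/6 = 2; σ²_F = ((3−1)/6)² = 0.111
te_G = (3 + 4·7 + 11)/6 = 42/6 = 7; σ²_G = ((11−3)/6)² = 1.778

Forward pass:
ES_A = 0; EF_A = 12
ES_B = 0; EF_B = 13
ES_C = 0; EF_C = 8
ES_D = max(EF_A=12, EF_B=13) = 13; EF_D = 13+4 = 17
ES_E = 17; EF_E = 17+6 = 23
ES_F = max(EF_A=12, EF_D=17) = 17; EF_F = 17+2 = 19
ES_G = max(EF_C=8, EF_E=23, EF_F=19) = 23; EF_G = 23+7 = 30
Expected project duration μ = 30 days. Critical path: B → D → E → G.

Variance along critical path = 13.444 + 2.778 + 2.778 + 1.778 = 20.778; σ = √20.778 = 4.558 days.
Z = (25 − 30) / 4.558 = -1.097
P(T ≤ 25) = Φ(-1.097) ≈ 0.136

0.136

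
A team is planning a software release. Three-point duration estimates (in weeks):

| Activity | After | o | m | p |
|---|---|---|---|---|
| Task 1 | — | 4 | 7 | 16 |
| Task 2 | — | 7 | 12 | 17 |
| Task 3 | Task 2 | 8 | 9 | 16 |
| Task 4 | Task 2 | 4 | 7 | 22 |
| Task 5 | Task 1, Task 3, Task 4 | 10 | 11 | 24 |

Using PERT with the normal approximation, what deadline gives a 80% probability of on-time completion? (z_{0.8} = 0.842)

te_Task 1 = (4 + 4·7 + 16)/6 = 48/6 = 8; σ²_Task 1 = ((16−4)/6)² = 4.000
te_Task 2 = (7 + 4·12 + 17)/6 = 72/6 = 12; σ²_Task 2 = ((17−7)/6)² = 2.778
te_Task 3 = (8 + 4·9 + 16)/6 = 60/6 = 10; σ²_Task 3 = ((16−8)/6)² = 1.778
te_Task 4 = (4 + 4·7 + 22)/6 = 54/6 = 9; σ²_Task 4 = ((22−4)/6)² = 9.000
te_Task 5 = (10 + 4·11 + 24)/6 = 78/6 = 13; σ²_Task 5 = ((24−10)/6)² = 5.444

Forward pass:
ES_Task 1 = 0; EF_Task 1 = 8
ES_Task 2 = 0; EF_Task 2 = 12
ES_Task 3 = 12; EF_Task 3 = 12+10 = 22
ES_Task 4 = 12; EF_Task 4 = 12+9 = 21
ES_Task 5 = max(EF_Task 1=8, EF_Task 3=22, EF_Task 4=21) = 22; EF_Task 5 = 22+13 = 35
Expected project duration μ = 35 weeks. Critical path: Task 2 → Task 3 → Task 5.

Variance along critical path = 2.778 + 1.778 + 5.444 = 10.000; σ = 3.162 weeks.
D = μ + z·σ = 35 + 0.842·3.162 = 37.7 weeks

37.7 weeks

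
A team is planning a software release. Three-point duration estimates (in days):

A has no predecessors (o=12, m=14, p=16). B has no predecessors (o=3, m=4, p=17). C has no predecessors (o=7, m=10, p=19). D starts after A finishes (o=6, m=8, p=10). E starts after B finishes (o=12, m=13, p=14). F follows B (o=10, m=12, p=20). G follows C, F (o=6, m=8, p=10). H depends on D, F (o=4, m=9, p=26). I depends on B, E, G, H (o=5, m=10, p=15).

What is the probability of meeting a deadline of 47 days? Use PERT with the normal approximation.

0.833

te_A = (12 + 4·14 + 16)/6 = 84/6 = 14; σ²_A = ((16−12)/6)² = 0.444
te_B = (3 + 4·4 + 17)/6 = 36/6 = 6; σ²_B = ((17−3)/6)² = 5.444
te_C = (7 + 4·10 + 19)/6 = 66/6 = 11; σ²_C = ((19−7)/6)² = 4.000
te_D = (6 + 4·8 + 10)/6 = 48/6 = 8; σ²_D = ((10−6)/6)² = 0.444
te_E = (12 + 4·13 + 14)/6 = 78/6 = 13; σ²_E = ((14−12)/6)² = 0.111
te_F = (10 + 4·12 + 20)/6 = 78/6 = 13; σ²_F = ((20−10)/6)² = 2.778
te_G = (6 + 4·8 + 10)/6 = 48/6 = 8; σ²_G = ((10−6)/6)² = 0.444
te_H = (4 + 4·9 + 26)/6 = 66/6 = 11; σ²_H = ((26−4)/6)² = 13.444
te_I = (5 + 4·10 + 15)/6 = 60/6 = 10; σ²_I = ((15−5)/6)² = 2.778

Forward pass:
ES_A = 0; EF_A = 14
ES_B = 0; EF_B = 6
ES_C = 0; EF_C = 11
ES_D = 14; EF_D = 14+8 = 22
ES_E = 6; EF_E = 6+13 = 19
ES_F = 6; EF_F = 6+13 = 19
ES_G = max(EF_C=11, EF_F=19) = 19; EF_G = 19+8 = 27
ES_H = max(EF_D=22, EF_F=19) = 22; EF_H = 22+11 = 33
ES_I = max(EF_B=6, EF_E=19, EF_G=27, EF_H=33) = 33; EF_I = 33+10 = 43
Expected project duration μ = 43 days. Critical path: A → D → H → I.

Variance along critical path = 0.444 + 0.444 + 13.444 + 2.778 = 17.111; σ = √17.111 = 4.137 days.
Z = (47 − 43) / 4.137 = 0.967
P(T ≤ 47) = Φ(0.967) ≈ 0.833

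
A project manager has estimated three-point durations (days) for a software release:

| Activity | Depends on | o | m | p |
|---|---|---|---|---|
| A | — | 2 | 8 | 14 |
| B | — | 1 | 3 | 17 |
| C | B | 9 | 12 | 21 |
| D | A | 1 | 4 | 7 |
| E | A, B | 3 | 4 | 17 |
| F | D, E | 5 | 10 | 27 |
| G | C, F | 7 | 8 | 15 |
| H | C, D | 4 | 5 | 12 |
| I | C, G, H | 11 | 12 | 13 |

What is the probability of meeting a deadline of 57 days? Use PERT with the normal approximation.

0.978

te_A = (2 + 4·8 + 14)/6 = 48/6 = 8; σ²_A = ((14−2)/6)² = 4.000
te_B = (1 + 4·3 + 17)/6 = 30/6 = 5; σ²_B = ((17−1)/6)² = 7.111
te_C = (9 + 4·12 + 21)/6 = 78/6 = 13; σ²_C = ((21−9)/6)² = 4.000
te_D = (1 + 4·4 + 7)/6 = 24/6 = 4; σ²_D = ((7−1)/6)² = 1.000
te_E = (3 + 4·4 + 17)/6 = 36/6 = 6; σ²_E = ((17−3)/6)² = 5.444
te_F = (5 + 4·10 + 27)/6 = 72/6 = 12; σ²_F = ((27−5)/6)² = 13.444
te_G = (7 + 4·8 + 15)/6 = 54/6 = 9; σ²_G = ((15−7)/6)² = 1.778
te_H = (4 + 4·5 + 12)/6 = 36/6 = 6; σ²_H = ((12−4)/6)² = 1.778
te_I = (11 + 4·12 + 13)/6 = 72/6 = 12; σ²_I = ((13−11)/6)² = 0.111

Forward pass:
ES_A = 0; EF_A = 8
ES_B = 0; EF_B = 5
ES_C = 5; EF_C = 5+13 = 18
ES_D = 8; EF_D = 8+4 = 12
ES_E = max(EF_A=8, EF_B=5) = 8; EF_E = 8+6 = 14
ES_F = max(EF_D=12, EF_E=14) = 14; EF_F = 14+12 = 26
ES_G = max(EF_C=18, EF_F=26) = 26; EF_G = 26+9 = 35
ES_H = max(EF_C=18, EF_D=12) = 18; EF_H = 18+6 = 24
ES_I = max(EF_C=18, EF_G=35, EF_H=24) = 35; EF_I = 35+12 = 47
Expected project duration μ = 47 days. Critical path: A → E → F → G → I.

Variance along critical path = 4.000 + 5.444 + 13.444 + 1.778 + 0.111 = 24.778; σ = √24.778 = 4.978 days.
Z = (57 − 47) / 4.978 = 2.009
P(T ≤ 57) = Φ(2.009) ≈ 0.978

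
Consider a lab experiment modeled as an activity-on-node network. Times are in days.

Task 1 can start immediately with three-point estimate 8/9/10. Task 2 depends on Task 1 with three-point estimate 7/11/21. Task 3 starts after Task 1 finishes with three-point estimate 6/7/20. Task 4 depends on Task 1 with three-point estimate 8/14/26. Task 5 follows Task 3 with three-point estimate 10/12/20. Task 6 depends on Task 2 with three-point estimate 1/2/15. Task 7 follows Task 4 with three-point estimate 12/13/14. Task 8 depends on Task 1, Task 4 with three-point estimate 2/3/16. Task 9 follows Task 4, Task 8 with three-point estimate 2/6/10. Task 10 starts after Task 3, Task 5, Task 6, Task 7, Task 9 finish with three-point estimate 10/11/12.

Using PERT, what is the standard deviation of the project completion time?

3.06 days

te_Task 1 = (8 + 4·9 + 10)/6 = 54/6 = 9; σ²_Task 1 = ((10−8)/6)² = 0.111
te_Task 2 = (7 + 4·11 + 21)/6 = 72/6 = 12; σ²_Task 2 = ((21−7)/6)² = 5.444
te_Task 3 = (6 + 4·7 + 20)/6 = 54/6 = 9; σ²_Task 3 = ((20−6)/6)² = 5.444
te_Task 4 = (8 + 4·14 + 26)/6 = 90/6 = 15; σ²_Task 4 = ((26−8)/6)² = 9.000
te_Task 5 = (10 + 4·12 + 20)/6 = 78/6 = 13; σ²_Task 5 = ((20−10)/6)² = 2.778
te_Task 6 = (1 + 4·2 + 15)/6 = 24/6 = 4; σ²_Task 6 = ((15−1)/6)² = 5.444
te_Task 7 = (12 + 4·13 + 14)/6 = 78/6 = 13; σ²_Task 7 = ((14−12)/6)² = 0.111
te_Task 8 = (2 + 4·3 + 16)/6 = 30/6 = 5; σ²_Task 8 = ((16−2)/6)² = 5.444
te_Task 9 = (2 + 4·6 + 10)/6 = 36/6 = 6; σ²_Task 9 = ((10−2)/6)² = 1.778
te_Task 10 = (10 + 4·11 + 12)/6 = 66/6 = 11; σ²_Task 10 = ((12−10)/6)² = 0.111

Forward pass:
ES_Task 1 = 0; EF_Task 1 = 9
ES_Task 2 = 9; EF_Task 2 = 9+12 = 21
ES_Task 3 = 9; EF_Task 3 = 9+9 = 18
ES_Task 4 = 9; EF_Task 4 = 9+15 = 24
ES_Task 5 = 18; EF_Task 5 = 18+13 = 31
ES_Task 6 = 21; EF_Task 6 = 21+4 = 25
ES_Task 7 = 24; EF_Task 7 = 24+13 = 37
ES_Task 8 = max(EF_Task 1=9, EF_Task 4=24) = 24; EF_Task 8 = 24+5 = 29
ES_Task 9 = max(EF_Task 4=24, EF_Task 8=29) = 29; EF_Task 9 = 29+6 = 35
ES_Task 10 = max(EF_Task 3=18, EF_Task 5=31, EF_Task 6=25, EF_Task 7=37, EF_Task 9=35) = 37; EF_Task 10 = 37+11 = 48
Expected project duration μ = 48 days. Critical path: Task 1 → Task 4 → Task 7 → Task 10.

Variance along critical path = 0.111 + 9.000 + 0.111 + 0.111 = 9.333
σ = √9.333 = 3.055 days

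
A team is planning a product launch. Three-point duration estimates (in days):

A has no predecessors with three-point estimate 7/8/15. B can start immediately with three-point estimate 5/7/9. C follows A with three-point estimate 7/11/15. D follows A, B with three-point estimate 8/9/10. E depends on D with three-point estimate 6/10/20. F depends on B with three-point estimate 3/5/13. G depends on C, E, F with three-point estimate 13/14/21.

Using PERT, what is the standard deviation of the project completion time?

te_A = (7 + 4·8 + 15)/6 = 54/6 = 9; σ²_A = ((15−7)/6)² = 1.778
te_B = (5 + 4·7 + 9)/6 = 42/6 = 7; σ²_B = ((9−5)/6)² = 0.444
te_C = (7 + 4·11 + 15)/6 = 66/6 = 11; σ²_C = ((15−7)/6)² = 1.778
te_D = (8 + 4·9 + 10)/6 = 54/6 = 9; σ²_D = ((10−8)/6)² = 0.111
te_E = (6 + 4·10 + 20)/6 = 66/6 = 11; σ²_E = ((20−6)/6)² = 5.444
te_F = (3 + 4·5 + 13)/6 = 36/6 = 6; σ²_F = ((13−3)/6)² = 2.778
te_G = (13 + 4·14 + 21)/6 = 90/6 = 15; σ²_G = ((21−13)/6)² = 1.778

Forward pass:
ES_A = 0; EF_A = 9
ES_B = 0; EF_B = 7
ES_C = 9; EF_C = 9+11 = 20
ES_D = max(EF_A=9, EF_B=7) = 9; EF_D = 9+9 = 18
ES_E = 18; EF_E = 18+11 = 29
ES_F = 7; EF_F = 7+6 = 13
ES_G = max(EF_C=20, EF_E=29, EF_F=13) = 29; EF_G = 29+15 = 44
Expected project duration μ = 44 days. Critical path: A → D → E → G.

Variance along critical path = 1.778 + 0.111 + 5.444 + 1.778 = 9.111
σ = √9.111 = 3.018 days

3.02 days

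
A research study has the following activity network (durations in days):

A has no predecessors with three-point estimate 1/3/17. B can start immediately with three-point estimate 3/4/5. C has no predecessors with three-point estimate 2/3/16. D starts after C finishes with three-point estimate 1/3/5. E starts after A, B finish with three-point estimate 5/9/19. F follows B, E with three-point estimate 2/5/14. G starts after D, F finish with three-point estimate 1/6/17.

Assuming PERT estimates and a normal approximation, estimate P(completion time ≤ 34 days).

0.891

te_A = (1 + 4·3 + 17)/6 = 30/6 = 5; σ²_A = ((17−1)/6)² = 7.111
te_B = (3 + 4·4 + 5)/6 = 24/6 = 4; σ²_B = ((5−3)/6)² = 0.111
te_C = (2 + 4·3 + 16)/6 = 30/6 = 5; σ²_C = ((16−2)/6)² = 5.444
te_D = (1 + 4·3 + 5)/6 = 18/6 = 3; σ²_D = ((5−1)/6)² = 0.444
te_E = (5 + 4·9 + 19)/6 = 60/6 = 10; σ²_E = ((19−5)/6)² = 5.444
te_F = (2 + 4·5 + 14)/6 = 36/6 = 6; σ²_F = ((14−2)/6)² = 4.000
te_G = (1 + 4·6 + 17)/6 = 42/6 = 7; σ²_G = ((17−1)/6)² = 7.111

Forward pass:
ES_A = 0; EF_A = 5
ES_B = 0; EF_B = 4
ES_C = 0; EF_C = 5
ES_D = 5; EF_D = 5+3 = 8
ES_E = max(EF_A=5, EF_B=4) = 5; EF_E = 5+10 = 15
ES_F = max(EF_B=4, EF_E=15) = 15; EF_F = 15+6 = 21
ES_G = max(EF_D=8, EF_F=21) = 21; EF_G = 21+7 = 28
Expected project duration μ = 28 days. Critical path: A → E → F → G.

Variance along critical path = 7.111 + 5.444 + 4.000 + 7.111 = 23.667; σ = √23.667 = 4.865 days.
Z = (34 − 28) / 4.865 = 1.233
P(T ≤ 34) = Φ(1.233) ≈ 0.891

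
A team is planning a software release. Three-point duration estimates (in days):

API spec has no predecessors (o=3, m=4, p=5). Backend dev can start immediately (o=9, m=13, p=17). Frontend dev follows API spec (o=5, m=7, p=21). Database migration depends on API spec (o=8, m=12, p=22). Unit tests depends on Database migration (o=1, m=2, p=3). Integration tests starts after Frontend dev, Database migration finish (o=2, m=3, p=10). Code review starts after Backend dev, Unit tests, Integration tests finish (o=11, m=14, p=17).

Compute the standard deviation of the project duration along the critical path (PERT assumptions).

te_API spec = (3 + 4·4 + 5)/6 = 24/6 = 4; σ²_API spec = ((5−3)/6)² = 0.111
te_Backend dev = (9 + 4·13 + 17)/6 = 78/6 = 13; σ²_Backend dev = ((17−9)/6)² = 1.778
te_Frontend dev = (5 + 4·7 + 21)/6 = 54/6 = 9; σ²_Frontend dev = ((21−5)/6)² = 7.111
te_Database migration = (8 + 4·12 + 22)/6 = 78/6 = 13; σ²_Database migration = ((22−8)/6)² = 5.444
te_Unit tests = (1 + 4·2 + 3)/6 = 12/6 = 2; σ²_Unit tests = ((3−1)/6)² = 0.111
te_Integration tests = (2 + 4·3 + 10)/6 = 24/6 = 4; σ²_Integration tests = ((10−2)/6)² = 1.778
te_Code review = (11 + 4·14 + 17)/6 = 84/6 = 14; σ²_Code review = ((17−11)/6)² = 1.000

Forward pass:
ES_API spec = 0; EF_API spec = 4
ES_Backend dev = 0; EF_Backend dev = 13
ES_Frontend dev = 4; EF_Frontend dev = 4+9 = 13
ES_Database migration = 4; EF_Database migration = 4+13 = 17
ES_Unit tests = 17; EF_Unit tests = 17+2 = 19
ES_Integration tests = max(EF_Frontend dev=13, EF_Database migration=17) = 17; EF_Integration tests = 17+4 = 21
ES_Code review = max(EF_Backend dev=13, EF_Unit tests=19, EF_Integration tests=21) = 21; EF_Code review = 21+14 = 35
Expected project duration μ = 35 days. Critical path: API spec → Database migration → Integration tests → Code review.

Variance along critical path = 0.111 + 5.444 + 1.778 + 1.000 = 8.333
σ = √8.333 = 2.887 days

2.89 days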